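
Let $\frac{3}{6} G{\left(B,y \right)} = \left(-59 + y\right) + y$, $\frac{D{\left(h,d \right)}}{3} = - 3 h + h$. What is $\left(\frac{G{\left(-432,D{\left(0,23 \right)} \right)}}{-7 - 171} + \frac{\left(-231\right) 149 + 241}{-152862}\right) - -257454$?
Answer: $\frac{1751300564336}{6802359} \approx 2.5746 \cdot 10^{5}$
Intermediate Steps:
$D{\left(h,d \right)} = - 6 h$ ($D{\left(h,d \right)} = 3 \left(- 3 h + h\right) = 3 \left(- 2 h\right) = - 6 h$)
$G{\left(B,y \right)} = -118 + 4 y$ ($G{\left(B,y \right)} = 2 \left(\left(-59 + y\right) + y\right) = 2 \left(-59 + 2 y\right) = -118 + 4 y$)
$\left(\frac{G{\left(-432,D{\left(0,23 \right)} \right)}}{-7 - 171} + \frac{\left(-231\right) 149 + 241}{-152862}\right) - -257454 = \left(\frac{-118 + 4 \left(\left(-6\right) 0\right)}{-7 - 171} + \frac{\left(-231\right) 149 + 241}{-152862}\right) - -257454 = \left(\frac{-118 + 4 \cdot 0}{-7 - 171} + \left(-34419 + 241\right) \left(- \frac{1}{152862}\right)\right) + 257454 = \left(\frac{-118 + 0}{-178} - - \frac{17089}{76431}\right) + 257454 = \left(\left(-118\right) \left(- \frac{1}{178}\right) + \frac{17089}{76431}\right) + 257454 = \left(\frac{59}{89} + \frac{17089}{76431}\right) + 257454 = \frac{6030350}{6802359} + 257454 = \frac{1751300564336}{6802359}$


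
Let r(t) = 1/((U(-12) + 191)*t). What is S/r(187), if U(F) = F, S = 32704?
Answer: 1094700992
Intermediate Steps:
r(t) = 1/(179*t) (r(t) = 1/((-12 + 191)*t) = 1/(179*t))
S/r(187) = 32704/(((1/179)/187)) = 32704/(((1/179)*(1/187))) = 32704/(1/33473) = 32704*33473 = 1094700992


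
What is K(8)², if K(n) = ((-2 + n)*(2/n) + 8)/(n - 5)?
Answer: 361/36 ≈ 10.028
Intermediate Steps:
K(n) = (8 + 2*(-2 + n)/n)/(-5 + n) (K(n) = (2*(-2 + n)/n + 8)/(-5 + n) = (8 + 2*(-2 + n)/n)/(-5 + n))
K(8)² = (2*(-2 + 5*8)/(8*(-5 + 8)))² = (2*(⅛)*(-2 + 40)/3)² = (2*(⅛)*(⅓)*38)² = (19/6)² = 361/36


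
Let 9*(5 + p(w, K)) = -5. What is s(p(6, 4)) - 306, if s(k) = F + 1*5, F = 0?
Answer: -301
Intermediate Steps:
p(w, K) = -50/9 (p(w, K) = -5 + (1/9)*(-5) = -5 - 5/9 = -50/9)
s(k) = 5 (s(k) = 0 + 1*5 = 0 + 5 = 5)
s(p(6, 4)) - 306 = 5 - 306 = -301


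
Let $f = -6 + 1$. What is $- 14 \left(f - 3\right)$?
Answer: $112$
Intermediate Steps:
$f = -5$
$- 14 \left(f - 3\right) = - 14 \left(-5 - 3\right) = \left(-14\right) \left(-8\right) = 112$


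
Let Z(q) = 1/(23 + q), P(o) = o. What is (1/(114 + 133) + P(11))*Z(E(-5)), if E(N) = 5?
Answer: 1359/3458 ≈ 0.39300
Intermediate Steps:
(1/(114 + 133) + P(11))*Z(E(-5)) = (1/(114 + 133) + 11)/(23 + 5) = (1/247 + 11)/28 = (1/247 + 11)*(1/28) = (2718/247)*(1/28) = 1359/3458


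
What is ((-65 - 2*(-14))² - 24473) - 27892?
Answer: -50996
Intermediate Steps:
((-65 - 2*(-14))² - 24473) - 27892 = ((-65 + 28)² - 24473) - 27892 = ((-37)² - 24473) - 27892 = (1369 - 24473) - 27892 = -23104 - 27892 = -50996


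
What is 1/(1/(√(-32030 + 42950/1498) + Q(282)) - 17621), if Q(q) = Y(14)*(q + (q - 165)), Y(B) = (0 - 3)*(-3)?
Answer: (-√17952777255 + 2689659*I)/(-47394480490*I + 17621*√17952777255) ≈ -5.675e-5 + 4.4409e-14*I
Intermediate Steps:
Y(B) = 9 (Y(B) = -3*(-3) = 9)
Q(q) = -1485 + 18*q (Q(q) = 9*(q + (q - 165)) = 9*(q + (-165 + q)) = 9*(-165 + 2*q) = -1485 + 18*q)
1/(1/(√(-32030 + 42950/1498) + Q(282)) - 17621) = 1/(1/(√(-32030 + 42950/1498) + (-1485 + 18*282)) - 17621) = 1/(1/(√(-32030 + 42950*(1/1498)) + (-1485 + 5076)) - 17621) = 1/(1/(√(-32030 + 21475/749) + 3591) - 17621) = 1/(1/(√(-23968995/749) + 3591) - 17621) = 1/(1/(I*√17952777255/749 + 3591) - 17621) = 1/(1/(3591 + I*√17952777255/749) - 17621) = 1/(-17621 + 1/(3591 + I*√17952777255/749))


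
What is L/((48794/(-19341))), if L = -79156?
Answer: 765478098/24397 ≈ 31376.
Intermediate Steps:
L/((48794/(-19341))) = -79156/(48794/(-19341)) = -79156/(48794*(-1/19341)) = -79156/(-48794/19341) = -79156*(-19341/48794) = 765478098/24397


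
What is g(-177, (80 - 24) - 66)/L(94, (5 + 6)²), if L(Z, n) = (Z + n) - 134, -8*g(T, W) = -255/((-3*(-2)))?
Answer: 85/1296 ≈ 0.065586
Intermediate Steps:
g(T, W) = 85/16 (g(T, W) = -(-255)/(8*((-3*(-2)))) = -(-255)/(8*6) = -⅛*(-85/2) = 85/16)
L(Z, n) = -134 + Z + n
g(-177, (80 - 24) - 66)/L(94, (5 + 6)²) = 85/(16*(-134 + 94 + (5 + 6)²)) = 85/(16*(-134 + 94 + 11²)) = 85/(16*(-134 + 94 + 121)) = (85/16)/81 = (85/16)*(1/81) = 85/1296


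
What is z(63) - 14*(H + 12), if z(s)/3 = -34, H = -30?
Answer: 150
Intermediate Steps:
z(s) = -102 (z(s) = 3*(-34) = -102)
z(63) - 14*(H + 12) = -102 - 14*(-30 + 12) = -102 - 14*(-18) = -102 - 1*(-252) = -102 + 252 = 150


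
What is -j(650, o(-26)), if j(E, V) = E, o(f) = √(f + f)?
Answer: -650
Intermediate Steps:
o(f) = √2*√f (o(f) = √(2*f) = √2*√f)
-j(650, o(-26)) = -1*650 = -650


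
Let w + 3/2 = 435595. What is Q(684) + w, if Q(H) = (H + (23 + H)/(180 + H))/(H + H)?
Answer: 514851200195/1181952 ≈ 4.3559e+5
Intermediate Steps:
w = 871187/2 (w = -3/2 + 435595 = 871187/2 ≈ 4.3559e+5)
Q(H) = (H + (23 + H)/(180 + H))/(2*H) (Q(H) = (H + (23 + H)/(180 + H))/((2*H)) = (H + (23 + H)/(180 + H))*(1/(2*H)) = (H + (23 + H)/(180 + H))/(2*H))
Q(684) + w = (1/2)*(23 + 684**2 + 181*684)/(684*(180 + 684)) + 871187/2 = (1/2)*(1/684)*(23 + 467856 + 123804)/864 + 871187/2 = (1/2)*(1/684)*(1/864)*591683 + 871187/2 = 591683/1181952 + 871187/2 = 514851200195/1181952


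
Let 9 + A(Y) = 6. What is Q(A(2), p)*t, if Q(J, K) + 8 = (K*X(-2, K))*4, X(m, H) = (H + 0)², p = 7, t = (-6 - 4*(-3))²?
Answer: 49104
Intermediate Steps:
t = 36 (t = (-6 + 12)² = 6² = 36)
A(Y) = -3 (A(Y) = -9 + 6 = -3)
X(m, H) = H²
Q(J, K) = -8 + 4*K³ (Q(J, K) = -8 + (K*K²)*4 = -8 + K³*4 = -8 + 4*K³)
Q(A(2), p)*t = (-8 + 4*7³)*36 = (-8 + 4*343)*36 = (-8 + 1372)*36 = 1364*36 = 49104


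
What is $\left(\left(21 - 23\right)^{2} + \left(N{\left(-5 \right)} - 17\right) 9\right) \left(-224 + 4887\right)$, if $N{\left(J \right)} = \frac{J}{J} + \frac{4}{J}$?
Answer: $- \frac{3431968}{5} \approx -6.8639 \cdot 10^{5}$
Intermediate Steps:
$N{\left(J \right)} = 1 + \frac{4}{J}$
$\left(\left(21 - 23\right)^{2} + \left(N{\left(-5 \right)} - 17\right) 9\right) \left(-224 + 4887\right) = \left(\left(21 - 23\right)^{2} + \left(\frac{4 - 5}{-5} - 17\right) 9\right) \left(-224 + 4887\right) = \left(\left(-2\right)^{2} + \left(\left(- \frac{1}{5}\right) \left(-1\right) - 17\right) 9\right) 4663 = \left(4 + \left(\frac{1}{5} - 17\right) 9\right) 4663 = \left(4 - \frac{756}{5}\right) 4663 = \left(- \frac{736}{5}\right) 4663 = - \frac{3431968}{5}$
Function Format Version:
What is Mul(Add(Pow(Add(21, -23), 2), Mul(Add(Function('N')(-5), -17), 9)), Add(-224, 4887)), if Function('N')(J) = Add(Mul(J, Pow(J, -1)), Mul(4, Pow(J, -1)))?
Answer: Rational(-3431968, 5) ≈ -6.8639e+5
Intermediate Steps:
Function('N')(J) = Add(1, Mul(4, Pow(J, -1)))
Mul(Add(Pow(Add(21, -23), 2), Mul(Add(Function('N')(-5), -17), 9)), Add(-224, 4887)) = Mul(Add(Pow(Add(21, -23), 2), Mul(Add(Mul(Pow(-5, -1), Add(4, -5)), -17), 9)), Add(-224, 4887)) = Mul(Add(Pow(-2, 2), Mul(Add(Mul(Rational(-1, 5), -1), -17), 9)), 4663) = Mul(Add(4, Mul(Add(Rational(1, 5), -17), 9)), 4663) = Mul(Add(4, Mul(Rational(-84, 5), 9)), 4663) = Mul(Add(4, Rational(-756, 5)), 4663) = Mul(Rational(-736, 5), 4663) = Rational(-3431968, 5)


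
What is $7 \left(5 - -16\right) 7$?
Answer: $1029$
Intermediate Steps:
$7 \left(5 - -16\right) 7 = 7 \left(5 + 16\right) 7 = 7 \cdot 21 \cdot 7 = 147 \cdot 7 = 1029$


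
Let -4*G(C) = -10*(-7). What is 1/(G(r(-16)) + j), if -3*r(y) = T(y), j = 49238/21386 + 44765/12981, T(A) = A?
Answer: -277611666/3261701387 ≈ -0.085113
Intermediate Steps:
j = 798251384/138805833 (j = 49238*(1/21386) + 44765*(1/12981) = 24619/10693 + 44765/12981 = 798251384/138805833 ≈ 5.7508)
r(y) = -y/3
G(C) = -35/2 (G(C) = -(-5)*(-7)/2 = -¼*70 = -35/2)
1/(G(r(-16)) + j) = 1/(-35/2 + 798251384/138805833) = 1/(-3261701387/277611666) = -277611666/3261701387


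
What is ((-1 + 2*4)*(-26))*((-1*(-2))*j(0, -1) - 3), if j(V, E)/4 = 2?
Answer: -2366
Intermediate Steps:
j(V, E) = 8 (j(V, E) = 4*2 = 8)
((-1 + 2*4)*(-26))*((-1*(-2))*j(0, -1) - 3) = ((-1 + 2*4)*(-26))*(-1*(-2)*8 - 3) = ((-1 + 8)*(-26))*(2*8 - 3) = (7*(-26))*(16 - 3) = -182*13 = -2366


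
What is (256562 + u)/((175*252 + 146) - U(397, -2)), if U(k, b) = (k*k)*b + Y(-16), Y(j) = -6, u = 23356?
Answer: 139959/179735 ≈ 0.77870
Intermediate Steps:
U(k, b) = -6 + b*k**2 (U(k, b) = (k*k)*b - 6 = k**2*b - 6 = b*k**2 - 6 = -6 + b*k**2)
(256562 + u)/((175*252 + 146) - U(397, -2)) = (256562 + 23356)/((175*252 + 146) - (-6 - 2*397**2)) = 279918/((44100 + 146) - (-6 - 2*157609)) = 279918/(44246 - (-6 - 315218)) = 279918/(44246 - 1*(-315224)) = 279918/(44246 + 315224) = 279918/359470 = 279918*(1/359470) = 139959/179735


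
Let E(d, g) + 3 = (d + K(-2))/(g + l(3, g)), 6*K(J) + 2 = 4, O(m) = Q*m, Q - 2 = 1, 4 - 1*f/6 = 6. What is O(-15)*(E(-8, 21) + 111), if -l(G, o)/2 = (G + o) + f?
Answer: -4975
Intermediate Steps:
f = -12 (f = 24 - 6*6 = 24 - 36 = -12)
Q = 3 (Q = 2 + 1 = 3)
l(G, o) = 24 - 2*G - 2*o (l(G, o) = -2*((G + o) - 12) = -2*(-12 + G + o) = 24 - 2*G - 2*o)
O(m) = 3*m
K(J) = ⅓ (K(J) = -⅓ + (⅙)*4 = -⅓ + ⅔ = ⅓)
E(d, g) = -3 + (⅓ + d)/(18 - g) (E(d, g) = -3 + (d + ⅓)/(g + (24 - 2*3 - 2*g)) = -3 + (⅓ + d)/(g + (24 - 6 - 2*g)) = -3 + (⅓ + d)/(g + (18 - 2*g)) = -3 + (⅓ + d)/(18 - g))
O(-15)*(E(-8, 21) + 111) = (3*(-15))*((161/3 - 1*(-8) - 3*21)/(-18 + 21) + 111) = -45*((161/3 + 8 - 63)/3 + 111) = -45*((⅓)*(-4/3) + 111) = -45*(-4/9 + 111) = -45*995/9 = -4975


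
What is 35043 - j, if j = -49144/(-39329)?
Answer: 1378157003/39329 ≈ 35042.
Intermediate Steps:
j = 49144/39329 (j = -49144*(-1/39329) = 49144/39329 ≈ 1.2496)
35043 - j = 35043 - 1*49144/39329 = 35043 - 49144/39329 = 1378157003/39329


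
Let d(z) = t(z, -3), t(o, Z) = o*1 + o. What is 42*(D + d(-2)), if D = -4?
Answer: -336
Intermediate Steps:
t(o, Z) = 2*o (t(o, Z) = o + o = 2*o)
d(z) = 2*z
42*(D + d(-2)) = 42*(-4 + 2*(-2)) = 42*(-4 - 4) = 42*(-8) = -336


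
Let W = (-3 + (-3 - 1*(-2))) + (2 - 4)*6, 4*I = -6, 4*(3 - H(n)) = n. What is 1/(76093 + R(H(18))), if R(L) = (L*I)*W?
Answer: 1/76057 ≈ 1.3148e-5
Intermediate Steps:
H(n) = 3 - n/4
I = -3/2 (I = (¼)*(-6) = -3/2 ≈ -1.5000)
W = -16 (W = (-3 + (-3 + 2)) - 2*6 = (-3 - 1) - 12 = -4 - 12 = -16)
R(L) = 24*L (R(L) = (L*(-3/2))*(-16) = -3*L/2*(-16) = 24*L)
1/(76093 + R(H(18))) = 1/(76093 + 24*(3 - ¼*18)) = 1/(76093 + 24*(3 - 9/2)) = 1/(76093 + 24*(-3/2)) = 1/(76093 - 36) = 1/76057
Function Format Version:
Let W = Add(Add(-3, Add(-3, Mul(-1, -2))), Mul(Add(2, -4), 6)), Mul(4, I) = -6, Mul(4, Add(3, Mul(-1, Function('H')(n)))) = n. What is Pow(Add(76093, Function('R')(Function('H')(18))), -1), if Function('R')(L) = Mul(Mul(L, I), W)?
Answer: Rational(1, 76057) ≈ 1.3148e-5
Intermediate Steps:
Function('H')(n) = Add(3, Mul(Rational(-1, 4), n))
I = Rational(-3, 2) (I = Mul(Rational(1, 4), -6) = Rational(-3, 2) ≈ -1.5000)
W = -16 (W = Add(Add(-3, Add(-3, 2)), Mul(-2, 6)) = Add(Add(-3, -1), -12) = Add(-4, -12) = -16)
Function('R')(L) = Mul(24, L) (Function('R')(L) = Mul(Mul(L, Rational(-3, 2)), -16) = Mul(Mul(Rational(-3, 2), L), -16) = Mul(24, L))
Pow(Add(76093, Function('R')(Function('H')(18))), -1) = Pow(Add(76093, Mul(24, Add(3, Mul(Rational(-1, 4), 18)))), -1) = Pow(Add(76093, Mul(24, Add(3, Rational(-9, 2)))), -1) = Pow(Add(76093, Mul(24, Rational(-3, 2))), -1) = Pow(Add(76093, -36), -1) = Pow(76057, -1) = Rational(1, 76057)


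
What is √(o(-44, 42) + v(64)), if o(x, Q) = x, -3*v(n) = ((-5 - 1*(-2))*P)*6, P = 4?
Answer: 2*I*√5 ≈ 4.4721*I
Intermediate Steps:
v(n) = 24 (v(n) = -(-5 - 1*(-2))*4*6/3 = -(-5 + 2)*4*6/3 = -(-3*4)*6/3 = -(-4)*6 = -⅓*(-72) = 24)
√(o(-44, 42) + v(64)) = √(-44 + 24) = √(-20) = 2*I*√5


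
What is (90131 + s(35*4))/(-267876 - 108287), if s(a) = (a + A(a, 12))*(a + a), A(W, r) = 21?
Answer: -135211/376163 ≈ -0.35945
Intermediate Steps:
s(a) = 2*a*(21 + a) (s(a) = (a + 21)*(a + a) = (21 + a)*(2*a) = 2*a*(21 + a))
(90131 + s(35*4))/(-267876 - 108287) = (90131 + 2*(35*4)*(21 + 35*4))/(-267876 - 108287) = (90131 + 2*140*(21 + 140))/(-376163) = (90131 + 2*140*161)*(-1/376163) = (90131 + 45080)*(-1/376163) = 135211*(-1/376163) = -135211/376163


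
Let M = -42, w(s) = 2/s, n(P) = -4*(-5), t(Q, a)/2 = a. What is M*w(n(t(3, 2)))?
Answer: -21/5 ≈ -4.2000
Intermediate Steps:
t(Q, a) = 2*a
n(P) = 20
M*w(n(t(3, 2))) = -84/20 = -42*1/10 = -21/5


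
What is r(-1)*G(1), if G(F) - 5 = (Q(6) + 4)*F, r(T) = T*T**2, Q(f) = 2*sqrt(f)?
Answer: -9 - 2*sqrt(6) ≈ -13.899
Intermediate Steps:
r(T) = T**3
G(F) = 5 + F*(4 + 2*sqrt(6)) (G(F) = 5 + (2*sqrt(6) + 4)*F = 5 + (4 + 2*sqrt(6))*F = 5 + F*(4 + 2*sqrt(6)))
r(-1)*G(1) = (-1)**3*(5 + 4*1 + 2*1*sqrt(6)) = -(5 + 4 + 2*sqrt(6)) = -(9 + 2*sqrt(6)) = -9 - 2*sqrt(6)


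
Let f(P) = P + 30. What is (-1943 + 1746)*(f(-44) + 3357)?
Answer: -658571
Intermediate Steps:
f(P) = 30 + P
(-1943 + 1746)*(f(-44) + 3357) = (-1943 + 1746)*((30 - 44) + 3357) = -197*(-14 + 3357) = -197*3343 = -658571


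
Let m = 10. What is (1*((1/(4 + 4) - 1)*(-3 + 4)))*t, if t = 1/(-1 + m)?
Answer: -7/72 ≈ -0.097222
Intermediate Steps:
t = 1/9 (t = 1/(-1 + 10) = 1/9 ≈ 0.11111)
(1*((1/(4 + 4) - 1)*(-3 + 4)))*t = (1*((1/(4 + 4) - 1)*(-3 + 4)))*(1/9) = (1*((1/8 - 1)*1))*(1/9) = (1*(-7/8*1))*(1/9) = (1*(-7/8))*(1/9) = -7/8*1/9 = -7/72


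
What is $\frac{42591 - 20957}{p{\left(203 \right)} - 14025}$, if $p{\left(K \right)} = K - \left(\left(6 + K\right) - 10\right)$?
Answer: $- \frac{21634}{14021} \approx -1.543$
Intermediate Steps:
$p{\left(K \right)} = 4$ ($p{\left(K \right)} = K - \left(-4 + K\right) = 4$)
$\frac{42591 - 20957}{p{\left(203 \right)} - 14025} = \frac{42591 - 20957}{4 - 14025} = \frac{21634}{-14021} = 21634 \left(- \frac{1}{14021}\right) = - \frac{21634}{14021}$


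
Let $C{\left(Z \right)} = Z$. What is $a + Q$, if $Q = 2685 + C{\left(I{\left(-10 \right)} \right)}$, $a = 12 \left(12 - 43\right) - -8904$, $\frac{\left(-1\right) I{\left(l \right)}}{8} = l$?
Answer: $11297$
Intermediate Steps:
$I{\left(l \right)} = - 8 l$
$a = 8532$ ($a = 12 \left(-31\right) + 8904 = -372 + 8904 = 8532$)
$Q = 2765$ ($Q = 2685 - -80 = 2685 + 80 = 2765$)
$a + Q = 8532 + 2765 = 11297$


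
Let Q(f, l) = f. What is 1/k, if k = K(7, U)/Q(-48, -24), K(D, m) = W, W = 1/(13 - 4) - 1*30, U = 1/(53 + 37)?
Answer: 432/269 ≈ 1.6059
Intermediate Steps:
U = 1/90 ≈ 0.011111
W = -269/9 (W = 1/9 - 30 = ⅑ - 30 = -269/9 ≈ -29.889)
K(D, m) = -269/9
k = 269/432 (k = -269/9/(-48) = -269/9*(-1/48) = 269/432 ≈ 0.62269)
1/k = 1/(269/432) = 432/269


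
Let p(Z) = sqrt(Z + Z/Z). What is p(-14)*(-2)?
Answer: -2*I*sqrt(13) ≈ -7.2111*I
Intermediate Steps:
p(Z) = sqrt(1 + Z) (p(Z) = sqrt(Z + 1) = sqrt(1 + Z))
p(-14)*(-2) = sqrt(1 - 14)*(-2) = sqrt(-13)*(-2) = (I*sqrt(13))*(-2) = -2*I*sqrt(13)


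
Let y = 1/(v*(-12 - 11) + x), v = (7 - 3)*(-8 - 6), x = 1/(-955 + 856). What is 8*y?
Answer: 792/127511 ≈ 0.0062112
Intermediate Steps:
x = -1/99 (x = 1/(-99) = -1/99 ≈ -0.010101)
v = -56 (v = 4*(-14) = -56)
y = 99/127511 (y = 1/(-56*(-12 - 11) - 1/99) = 1/(-56*(-23) - 1/99) = 1/(1288 - 1/99) = 1/(127511/99) = 99/127511 ≈ 0.00077640)
8*y = 8*(99/127511) = 792/127511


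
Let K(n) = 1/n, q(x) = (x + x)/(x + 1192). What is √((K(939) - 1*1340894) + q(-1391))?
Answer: I*√46819552304127057/186861 ≈ 1158.0*I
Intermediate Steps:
q(x) = 2*x/(1192 + x) (q(x) = (2*x)/(1192 + x) = 2*x/(1192 + x))
√((K(939) - 1*1340894) + q(-1391)) = √((1/939 - 1*1340894) + 2*(-1391)/(1192 - 1391)) = √((1/939 - 1340894) + 2*(-1391)/(-199)) = √(-1259099465/939 + 2*(-1391)*(-1/199)) = √(-1259099465/939 + 2782/199) = √(-250558181237/186861) = I*√46819552304127057/186861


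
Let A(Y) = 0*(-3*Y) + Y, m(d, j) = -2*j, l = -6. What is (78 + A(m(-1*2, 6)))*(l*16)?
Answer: -6336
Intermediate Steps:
A(Y) = Y (A(Y) = 0 + Y = Y)
(78 + A(m(-1*2, 6)))*(l*16) = (78 - 2*6)*(-6*16) = (78 - 12)*(-96) = 66*(-96) = -6336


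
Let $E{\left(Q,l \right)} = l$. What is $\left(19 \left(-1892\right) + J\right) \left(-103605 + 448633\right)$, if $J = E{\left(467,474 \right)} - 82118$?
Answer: $-40572532576$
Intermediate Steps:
$J = -81644$ ($J = 474 - 82118 = -81644$)
$\left(19 \left(-1892\right) + J\right) \left(-103605 + 448633\right) = \left(19 \left(-1892\right) - 81644\right) \left(-103605 + 448633\right) = \left(-35948 - 81644\right) 345028 = \left(-117592\right) 345028 = -40572532576$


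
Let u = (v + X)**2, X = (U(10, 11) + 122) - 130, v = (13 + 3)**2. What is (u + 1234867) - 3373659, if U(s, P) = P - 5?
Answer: -2074276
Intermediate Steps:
U(s, P) = -5 + P
v = 256 (v = 16**2 = 256)
X = -2 (X = ((-5 + 11) + 122) - 130 = (6 + 122) - 130 = 128 - 130 = -2)
u = 64516 (u = (256 - 2)**2 = 254**2 = 64516)
(u + 1234867) - 3373659 = (64516 + 1234867) - 3373659 = 1299383 - 3373659 = -2074276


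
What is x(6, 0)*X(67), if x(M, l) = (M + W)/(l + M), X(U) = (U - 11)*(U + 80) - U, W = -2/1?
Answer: 16330/3 ≈ 5443.3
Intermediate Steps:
W = -2 (W = -2*1 = -2)
X(U) = -U + (-11 + U)*(80 + U) (X(U) = (-11 + U)*(80 + U) - U = -U + (-11 + U)*(80 + U))
x(M, l) = (-2 + M)/(M + l) (x(M, l) = (M - 2)/(l + M) = (-2 + M)/(M + l))
x(6, 0)*X(67) = ((-2 + 6)/(6 + 0))*(-880 + 67² + 68*67) = (4/6)*(-880 + 4489 + 4556) = ((⅙)*4)*8165 = (⅔)*8165 = 16330/3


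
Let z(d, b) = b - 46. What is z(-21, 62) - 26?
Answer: -10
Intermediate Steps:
z(d, b) = -46 + b
z(-21, 62) - 26 = (-46 + 62) - 26 = 16 - 26 = -10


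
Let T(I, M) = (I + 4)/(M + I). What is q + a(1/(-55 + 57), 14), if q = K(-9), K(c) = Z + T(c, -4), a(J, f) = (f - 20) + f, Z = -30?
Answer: -281/13 ≈ -21.615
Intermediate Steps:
T(I, M) = (4 + I)/(I + M)
a(J, f) = -20 + 2*f (a(J, f) = (-20 + f) + f = -20 + 2*f)
K(c) = -30 + (4 + c)/(-4 + c) (K(c) = -30 + (4 + c)/(c - 4) = -30 + (4 + c)/(-4 + c))
q = -385/13 (q = (124 - 29*(-9))/(-4 - 9) = (124 + 261)/(-13) = -1/13*385 = -385/13 ≈ -29.615)
q + a(1/(-55 + 57), 14) = -385/13 + (-20 + 2*14) = -385/13 + (-20 + 28) = -385/13 + 8 = -281/13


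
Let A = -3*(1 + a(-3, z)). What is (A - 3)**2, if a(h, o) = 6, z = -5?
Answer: 576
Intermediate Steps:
A = -21 (A = -3*(1 + 6) = -3*7 = -21)
(A - 3)**2 = (-21 - 3)**2 = (-24)**2 = 576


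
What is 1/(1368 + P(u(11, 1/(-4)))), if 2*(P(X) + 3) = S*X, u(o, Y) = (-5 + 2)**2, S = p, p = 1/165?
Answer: 110/150153 ≈ 0.00073259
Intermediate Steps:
p = 1/165 ≈ 0.0060606
S = 1/165 ≈ 0.0060606
u(o, Y) = 9 (u(o, Y) = (-3)**2 = 9)
P(X) = -3 + X/330 (P(X) = -3 + (X/165)/2 = -3 + X/330)
1/(1368 + P(u(11, 1/(-4)))) = 1/(1368 + (-3 + (1/330)*9)) = 1/(1368 + (-3 + 3/110)) = 1/(1368 - 327/110) = 1/(150153/110) = 110/150153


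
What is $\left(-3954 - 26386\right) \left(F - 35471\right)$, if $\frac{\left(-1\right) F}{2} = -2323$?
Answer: $935230500$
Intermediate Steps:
$F = 4646$ ($F = \left(-2\right) \left(-2323\right) = 4646$)
$\left(-3954 - 26386\right) \left(F - 35471\right) = \left(-3954 - 26386\right) \left(4646 - 35471\right) = \left(-30340\right) \left(-30825\right) = 935230500$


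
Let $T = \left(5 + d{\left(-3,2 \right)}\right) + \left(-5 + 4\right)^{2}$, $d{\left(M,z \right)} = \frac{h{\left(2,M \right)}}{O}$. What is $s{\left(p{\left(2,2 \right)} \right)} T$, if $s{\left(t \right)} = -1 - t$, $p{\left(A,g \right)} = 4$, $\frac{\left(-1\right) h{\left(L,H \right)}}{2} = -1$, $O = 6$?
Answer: $- \frac{95}{3} \approx -31.667$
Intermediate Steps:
$h{\left(L,H \right)} = 2$ ($h{\left(L,H \right)} = \left(-2\right) \left(-1\right) = 2$)
$d{\left(M,z \right)} = \frac{1}{3}$ ($d{\left(M,z \right)} = \frac{2}{6} = 2 \cdot \frac{1}{6} = \frac{1}{3}$)
$T = \frac{19}{3}$ ($T = \left(5 + \frac{1}{3}\right) + \left(-5 + 4\right)^{2} = \frac{16}{3} + \left(-1\right)^{2} = \frac{16}{3} + 1 = \frac{19}{3} \approx 6.3333$)
$s{\left(p{\left(2,2 \right)} \right)} T = \left(-1 - 4\right) \frac{19}{3} = \left(-5\right) \frac{19}{3} = - \frac{95}{3}$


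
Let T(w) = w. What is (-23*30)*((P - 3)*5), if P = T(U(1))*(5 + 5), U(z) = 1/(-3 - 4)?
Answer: 106950/7 ≈ 15279.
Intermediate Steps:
U(z) = -⅐ (U(z) = 1/(-7) = -⅐)
P = -10/7 (P = -(5 + 5)/7 = -⅐*10 = -10/7 ≈ -1.4286)
(-23*30)*((P - 3)*5) = (-23*30)*((-10/7 - 3)*5) = -(-21390)*5/7 = -690*(-155/7) = 106950/7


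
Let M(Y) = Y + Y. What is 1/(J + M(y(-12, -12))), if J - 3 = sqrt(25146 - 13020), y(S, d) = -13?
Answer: 23/11597 + sqrt(12126)/11597 ≈ 0.011479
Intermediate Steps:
M(Y) = 2*Y
J = 3 + sqrt(12126) (J = 3 + sqrt(25146 - 13020) = 3 + sqrt(12126) ≈ 113.12)
1/(J + M(y(-12, -12))) = 1/((3 + sqrt(12126)) + 2*(-13)) = 1/((3 + sqrt(12126)) - 26) = 1/(-23 + sqrt(12126))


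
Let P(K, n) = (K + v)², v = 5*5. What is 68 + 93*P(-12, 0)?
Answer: 15785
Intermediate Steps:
v = 25
P(K, n) = (25 + K)² (P(K, n) = (K + 25)² = (25 + K)²)
68 + 93*P(-12, 0) = 68 + 93*(25 - 12)² = 68 + 93*13² = 68 + 93*169 = 68 + 15717 = 15785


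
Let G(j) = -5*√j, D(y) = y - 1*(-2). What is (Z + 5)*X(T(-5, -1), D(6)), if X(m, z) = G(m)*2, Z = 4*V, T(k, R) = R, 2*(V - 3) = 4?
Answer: -250*I ≈ -250.0*I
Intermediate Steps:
D(y) = 2 + y (D(y) = y + 2 = 2 + y)
V = 5 (V = 3 + (½)*4 = 3 + 2 = 5)
Z = 20 (Z = 4*5 = 20)
X(m, z) = -10*√m (X(m, z) = -5*√m*2 = -10*√m)
(Z + 5)*X(T(-5, -1), D(6)) = (20 + 5)*(-10*I) = 25*(-10*I) = -250*I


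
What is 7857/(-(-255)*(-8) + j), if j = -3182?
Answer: -7857/5222 ≈ -1.5046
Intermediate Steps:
7857/(-(-255)*(-8) + j) = 7857/(-(-255)*(-8) - 3182) = 7857/(-1*2040 - 3182) = 7857/(-2040 - 3182) = 7857/(-5222) = 7857*(-1/5222) = -7857/5222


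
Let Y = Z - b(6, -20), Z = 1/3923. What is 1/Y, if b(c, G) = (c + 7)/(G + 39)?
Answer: -74537/50980 ≈ -1.4621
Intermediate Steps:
b(c, G) = (7 + c)/(39 + G)
Z = 1/3923 ≈ 0.00025491
Y = -50980/74537 (Y = 1/3923 - (7 + 6)/(39 - 20) = 1/3923 - 13/19 = -50980/74537 ≈ -0.68396)
1/Y = 1/(-50980/74537) = -74537/50980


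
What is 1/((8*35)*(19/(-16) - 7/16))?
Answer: -1/455 ≈ -0.0021978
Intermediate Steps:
1/((8*35)*(19/(-16) - 7/16)) = 1/(280*(19*(-1/16) - 7*1/16)) = 1/(280*(-19/16 - 7/16)) = 1/(280*(-13/8)) = 1/(-455) = -1/455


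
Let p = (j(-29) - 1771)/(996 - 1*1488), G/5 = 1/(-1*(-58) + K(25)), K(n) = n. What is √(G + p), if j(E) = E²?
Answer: 15*√401554/6806 ≈ 1.3966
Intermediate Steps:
G = 5/83 (G = 5/(-1*(-58) + 25) = 5/(58 + 25) = 5/83 ≈ 0.060241)
p = 155/82 (p = ((-29)² - 1771)/(996 - 1*1488) = (841 - 1771)/(996 - 1488) = -930/(-492) = -930*(-1/492) = 155/82 ≈ 1.8902)
√(G + p) = √(5/83 + 155/82) = √(13275/6806) = 15*√401554/6806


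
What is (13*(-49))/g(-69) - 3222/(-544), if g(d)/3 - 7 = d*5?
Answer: 69493/10608 ≈ 6.5510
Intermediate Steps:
g(d) = 21 + 15*d (g(d) = 21 + 3*(d*5) = 21 + 3*(5*d) = 21 + 15*d)
(13*(-49))/g(-69) - 3222/(-544) = (13*(-49))/(21 + 15*(-69)) - 3222/(-544) = -637/(21 - 1035) - 3222*(-1/544) = -637/(-1014) + 1611/272 = -637*(-1/1014) + 1611/272 = 49/78 + 1611/272 = 69493/10608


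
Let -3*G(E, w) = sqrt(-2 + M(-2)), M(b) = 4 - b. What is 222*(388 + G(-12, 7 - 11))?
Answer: 85988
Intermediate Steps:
G(E, w) = -2/3 (G(E, w) = -sqrt(-2 + (4 - 1*(-2)))/3 = -sqrt(-2 + (4 + 2))/3 = -sqrt(-2 + 6)/3 = -sqrt(4)/3 = -1/3*2 = -2/3)
222*(388 + G(-12, 7 - 11)) = 222*(388 - 2/3) = 222*(1162/3) = 85988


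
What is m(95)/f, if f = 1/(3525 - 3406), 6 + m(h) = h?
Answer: 10591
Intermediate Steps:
m(h) = -6 + h
f = 1/119 ≈ 0.0084034
m(95)/f = (-6 + 95)/(1/119) = 89*119 = 10591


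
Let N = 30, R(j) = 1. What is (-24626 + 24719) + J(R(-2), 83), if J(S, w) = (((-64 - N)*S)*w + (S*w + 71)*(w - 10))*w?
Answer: 285613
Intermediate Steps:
J(S, w) = w*((-10 + w)*(71 + S*w) - 94*S*w) (J(S, w) = (((-64 - 1*30)*S)*w + (S*w + 71)*(w - 10))*w = (((-64 - 30)*S)*w + (71 + S*w)*(-10 + w))*w = ((-94*S)*w + (-10 + w)*(71 + S*w))*w = (-94*S*w + (-10 + w)*(71 + S*w))*w = ((-10 + w)*(71 + S*w) - 94*S*w)*w = w*((-10 + w)*(71 + S*w) - 94*S*w))
(-24626 + 24719) + J(R(-2), 83) = (-24626 + 24719) + 83*(-710 + 71*83 + 1*83² - 104*1*83) = 93 + 83*(-710 + 5893 + 1*6889 - 8632) = 93 + 83*(-710 + 5893 + 6889 - 8632) = 93 + 83*3440 = 93 + 285520 = 285613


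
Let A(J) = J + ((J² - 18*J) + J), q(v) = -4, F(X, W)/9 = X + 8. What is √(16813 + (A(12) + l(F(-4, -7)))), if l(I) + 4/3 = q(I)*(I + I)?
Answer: √148281/3 ≈ 128.36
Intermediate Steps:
F(X, W) = 72 + 9*X (F(X, W) = 9*(X + 8) = 9*(8 + X) = 72 + 9*X)
l(I) = -4/3 - 8*I (l(I) = -4/3 - 4*(I + I) = -4/3 - 8*I)
A(J) = J² - 16*J (A(J) = J + (J² - 17*J) = J² - 16*J)
√(16813 + (A(12) + l(F(-4, -7)))) = √(16813 + (12*(-16 + 12) + (-4/3 - 8*(72 + 9*(-4))))) = √(16813 + (12*(-4) + (-4/3 - 8*(72 - 36)))) = √(16813 + (-48 + (-4/3 - 8*36))) = √(16813 + (-48 + (-4/3 - 288))) = √(16813 + (-48 - 868/3)) = √(16813 - 1012/3) = √(49427/3) = √148281/3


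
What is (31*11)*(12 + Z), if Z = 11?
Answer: 7843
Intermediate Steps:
(31*11)*(12 + Z) = (31*11)*(12 + 11) = 341*23 = 7843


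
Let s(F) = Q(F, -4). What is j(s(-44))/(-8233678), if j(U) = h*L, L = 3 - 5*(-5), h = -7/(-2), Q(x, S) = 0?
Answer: -49/4116839 ≈ -1.1902e-5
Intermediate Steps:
h = 7/2 (h = -7*(-½) = 7/2 ≈ 3.5000)
s(F) = 0
L = 28 (L = 3 + 25 = 28)
j(U) = 98 (j(U) = (7/2)*28 = 98)
j(s(-44))/(-8233678) = 98/(-8233678) = 98*(-1/8233678) = -49/4116839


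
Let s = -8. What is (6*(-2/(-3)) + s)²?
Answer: 16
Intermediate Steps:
(6*(-2/(-3)) + s)² = (6*(-2/(-3)) - 8)² = (6*(-2*(-⅓)) - 8)² = (6*(⅔) - 8)² = (4 - 8)² = (-4)² = 16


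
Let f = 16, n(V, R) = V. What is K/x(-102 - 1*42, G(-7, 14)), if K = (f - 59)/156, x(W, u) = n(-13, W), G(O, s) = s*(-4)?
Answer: 43/2028 ≈ 0.021203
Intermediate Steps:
G(O, s) = -4*s
x(W, u) = -13
K = -43/156 (K = (16 - 59)/156 = -43*1/156 = -43/156 ≈ -0.27564)
K/x(-102 - 1*42, G(-7, 14)) = -43/156/(-13) = -43/156*(-1/13) = 43/2028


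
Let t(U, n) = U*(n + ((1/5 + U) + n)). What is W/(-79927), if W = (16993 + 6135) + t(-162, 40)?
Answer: -181898/399635 ≈ -0.45516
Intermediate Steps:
t(U, n) = U*(⅕ + U + 2*n) (t(U, n) = U*(n + ((⅕ + U) + n)) = U*(n + (⅕ + U + n)) = U*(⅕ + U + 2*n))
W = 181898/5 (W = (16993 + 6135) + (⅕)*(-162)*(1 + 5*(-162) + 10*40) = 23128 + (⅕)*(-162)*(1 - 810 + 400) = 23128 + (⅕)*(-162)*(-409) = 23128 + 66258/5 = 181898/5 ≈ 36380.)
W/(-79927) = (181898/5)/(-79927) = (181898/5)*(-1/79927) = -181898/399635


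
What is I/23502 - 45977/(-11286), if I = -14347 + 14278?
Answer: 89981060/22103631 ≈ 4.0709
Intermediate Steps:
I = -69
I/23502 - 45977/(-11286) = -69/23502 - 45977/(-11286) = -69*1/23502 - 45977*(-1/11286) = -23/7834 + 45977/11286 = 89981060/22103631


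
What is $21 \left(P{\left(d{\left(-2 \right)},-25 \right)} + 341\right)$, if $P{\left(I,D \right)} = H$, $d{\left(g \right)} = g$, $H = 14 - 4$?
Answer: $7371$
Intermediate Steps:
$H = 10$
$P{\left(I,D \right)} = 10$
$21 \left(P{\left(d{\left(-2 \right)},-25 \right)} + 341\right) = 21 \left(10 + 341\right) = 21 \cdot 351 = 7371$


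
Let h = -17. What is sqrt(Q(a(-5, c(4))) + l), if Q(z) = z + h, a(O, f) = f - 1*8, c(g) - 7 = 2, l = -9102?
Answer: I*sqrt(9118) ≈ 95.488*I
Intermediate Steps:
c(g) = 9 (c(g) = 7 + 2 = 9)
a(O, f) = -8 + f (a(O, f) = f - 8 = -8 + f)
Q(z) = -17 + z (Q(z) = z - 17 = -17 + z)
sqrt(Q(a(-5, c(4))) + l) = sqrt((-17 + (-8 + 9)) - 9102) = sqrt((-17 + 1) - 9102) = sqrt(-16 - 9102) = sqrt(-9118) = I*sqrt(9118)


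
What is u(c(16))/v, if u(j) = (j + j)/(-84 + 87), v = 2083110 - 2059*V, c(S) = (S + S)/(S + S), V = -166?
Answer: 1/3637356 ≈ 2.7492e-7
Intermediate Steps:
c(S) = 1 (c(S) = (2*S)/((2*S)) = (2*S)*(1/(2*S)) = 1)
v = 2424904 (v = 2083110 - 2059*(-166) = 2083110 + 341794 = 2424904)
u(j) = 2*j/3 (u(j) = (2*j)/3 = (2*j)*(⅓) = 2*j/3)
u(c(16))/v = ((⅔)*1)/2424904 = (⅔)*(1/2424904) = 1/3637356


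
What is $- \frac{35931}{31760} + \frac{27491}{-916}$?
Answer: $- \frac{226506739}{7273040} \approx -31.143$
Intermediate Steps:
$- \frac{35931}{31760} + \frac{27491}{-916} = \left(-35931\right) \frac{1}{31760} + 27491 \left(- \frac{1}{916}\right) = - \frac{35931}{31760} - \frac{27491}{916} = - \frac{226506739}{7273040}$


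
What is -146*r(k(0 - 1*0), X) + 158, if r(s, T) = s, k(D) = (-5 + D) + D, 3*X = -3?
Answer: 888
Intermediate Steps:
X = -1 (X = (⅓)*(-3) = -1)
k(D) = -5 + 2*D
-146*r(k(0 - 1*0), X) + 158 = -146*(-5 + 2*(0 - 1*0)) + 158 = -146*(-5 + 2*(0 + 0)) + 158 = -146*(-5 + 2*0) + 158 = -146*(-5 + 0) + 158 = -146*(-5) + 158 = 730 + 158 = 888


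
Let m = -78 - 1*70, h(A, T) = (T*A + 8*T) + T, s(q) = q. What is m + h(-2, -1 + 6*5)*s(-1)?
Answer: -351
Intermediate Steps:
h(A, T) = 9*T + A*T (h(A, T) = (A*T + 8*T) + T = (8*T + A*T) + T = 9*T + A*T)
m = -148 (m = -78 - 70 = -148)
m + h(-2, -1 + 6*5)*s(-1) = -148 + ((-1 + 6*5)*(9 - 2))*(-1) = -148 + ((-1 + 30)*7)*(-1) = -148 + (29*7)*(-1) = -148 + 203*(-1) = -148 - 203 = -351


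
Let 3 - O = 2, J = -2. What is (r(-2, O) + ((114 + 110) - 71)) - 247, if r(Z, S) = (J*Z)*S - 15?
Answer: -105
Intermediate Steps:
O = 1 (O = 3 - 1*2 = 3 - 2 = 1)
r(Z, S) = -15 - 2*S*Z (r(Z, S) = (-2*Z)*S - 15 = -2*S*Z - 15 = -15 - 2*S*Z)
(r(-2, O) + ((114 + 110) - 71)) - 247 = ((-15 - 2*1*(-2)) + ((114 + 110) - 71)) - 247 = ((-15 + 4) + (224 - 71)) - 247 = (-11 + 153) - 247 = 142 - 247 = -105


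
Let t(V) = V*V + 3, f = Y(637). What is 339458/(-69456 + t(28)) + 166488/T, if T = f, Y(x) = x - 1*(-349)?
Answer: 5548929442/33853817 ≈ 163.91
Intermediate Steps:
Y(x) = 349 + x (Y(x) = x + 349 = 349 + x)
f = 986 (f = 349 + 637 = 986)
t(V) = 3 + V² (t(V) = V² + 3 = 3 + V²)
T = 986
339458/(-69456 + t(28)) + 166488/T = 339458/(-69456 + (3 + 28²)) + 166488/986 = 339458/(-69456 + (3 + 784)) + 166488*(1/986) = 339458/(-69456 + 787) + 83244/493 = 339458/(-68669) + 83244/493 = 339458*(-1/68669) + 83244/493 = -339458/68669 + 83244/493 = 5548929442/33853817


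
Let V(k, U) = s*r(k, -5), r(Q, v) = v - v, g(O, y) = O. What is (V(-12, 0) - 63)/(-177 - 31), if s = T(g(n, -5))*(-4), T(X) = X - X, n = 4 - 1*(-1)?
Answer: 63/208 ≈ 0.30288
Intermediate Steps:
n = 5 (n = 4 + 1 = 5)
T(X) = 0
r(Q, v) = 0
s = 0 (s = 0*(-4) = 0)
V(k, U) = 0 (V(k, U) = 0*0 = 0)
(V(-12, 0) - 63)/(-177 - 31) = (0 - 63)/(-177 - 31) = -63/(-208) = -63*(-1/208) = 63/208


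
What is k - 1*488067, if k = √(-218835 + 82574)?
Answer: -488067 + I*√136261 ≈ -4.8807e+5 + 369.14*I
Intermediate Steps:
k = I*√136261 (k = √(-136261) = I*√136261 ≈ 369.14*I)
k - 1*488067 = I*√136261 - 1*488067 = I*√136261 - 488067 = -488067 + I*√136261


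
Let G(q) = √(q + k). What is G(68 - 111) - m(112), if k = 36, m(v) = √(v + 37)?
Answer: -√149 + I*√7 ≈ -12.207 + 2.6458*I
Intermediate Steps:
m(v) = √(37 + v)
G(q) = √(36 + q) (G(q) = √(q + 36) = √(36 + q))
G(68 - 111) - m(112) = √(36 + (68 - 111)) - √(37 + 112) = √(36 - 43) - √149 = √(-7) - √149 = I*√7 - √149 = -√149 + I*√7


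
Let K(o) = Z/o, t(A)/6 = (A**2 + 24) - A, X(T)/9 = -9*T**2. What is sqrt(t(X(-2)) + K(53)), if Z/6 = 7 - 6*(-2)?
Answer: sqrt(1775136738)/53 ≈ 794.95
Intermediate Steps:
X(T) = -81*T**2 (X(T) = 9*(-9*T**2) = -81*T**2)
Z = 114 (Z = 6*(7 - 6*(-2)) = 6*(7 + 12) = 6*19 = 114)
t(A) = 144 - 6*A + 6*A**2 (t(A) = 6*((A**2 + 24) - A) = 6*((24 + A**2) - A) = 6*(24 + A**2 - A) = 144 - 6*A + 6*A**2)
K(o) = 114/o
sqrt(t(X(-2)) + K(53)) = sqrt((144 - (-486)*(-2)**2 + 6*(-81*(-2)**2)**2) + 114/53) = sqrt((144 - (-486)*4 + 6*(-81*4)**2) + 114*(1/53)) = sqrt((144 - 6*(-324) + 6*(-324)**2) + 114/53) = sqrt((144 + 1944 + 6*104976) + 114/53) = sqrt((144 + 1944 + 629856) + 114/53) = sqrt(631944 + 114/53) = sqrt(33493146/53) = sqrt(1775136738)/53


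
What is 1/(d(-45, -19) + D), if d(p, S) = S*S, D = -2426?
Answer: -1/2065 ≈ -0.00048426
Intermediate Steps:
d(p, S) = S²
1/(d(-45, -19) + D) = 1/((-19)² - 2426) = 1/(361 - 2426) = 1/(-2065) = -1/2065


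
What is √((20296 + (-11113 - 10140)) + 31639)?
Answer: 23*√58 ≈ 175.16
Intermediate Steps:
√((20296 + (-11113 - 10140)) + 31639) = √((20296 - 21253) + 31639) = √(-957 + 31639) = √30682 = 23*√58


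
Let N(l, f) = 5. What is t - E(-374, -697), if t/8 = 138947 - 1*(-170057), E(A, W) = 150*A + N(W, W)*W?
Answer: 2531617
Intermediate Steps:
E(A, W) = 5*W + 150*A (E(A, W) = 150*A + 5*W = 5*W + 150*A)
t = 2472032 (t = 8*(138947 - 1*(-170057)) = 8*(138947 + 170057) = 8*309004 = 2472032)
t - E(-374, -697) = 2472032 - (5*(-697) + 150*(-374)) = 2472032 - (-3485 - 56100) = 2472032 - 1*(-59585) = 2472032 + 59585 = 2531617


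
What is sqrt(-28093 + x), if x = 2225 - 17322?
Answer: I*sqrt(43190) ≈ 207.82*I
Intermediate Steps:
x = -15097
sqrt(-28093 + x) = sqrt(-28093 - 15097) = sqrt(-43190) = I*sqrt(43190)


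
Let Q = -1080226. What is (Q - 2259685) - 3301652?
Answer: -6641563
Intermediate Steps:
(Q - 2259685) - 3301652 = (-1080226 - 2259685) - 3301652 = -3339911 - 3301652 = -6641563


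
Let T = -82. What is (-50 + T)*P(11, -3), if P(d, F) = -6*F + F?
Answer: -1980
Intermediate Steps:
P(d, F) = -5*F
(-50 + T)*P(11, -3) = (-50 - 82)*(-5*(-3)) = -132*15 = -1980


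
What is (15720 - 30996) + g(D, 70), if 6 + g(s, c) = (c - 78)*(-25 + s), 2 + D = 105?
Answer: -15906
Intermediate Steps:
D = 103 (D = -2 + 105 = 103)
g(s, c) = -6 + (-78 + c)*(-25 + s) (g(s, c) = -6 + (c - 78)*(-25 + s) = -6 + (-78 + c)*(-25 + s))
(15720 - 30996) + g(D, 70) = (15720 - 30996) + (1944 - 78*103 - 25*70 + 70*103) = -15276 + (1944 - 8034 - 1750 + 7210) = -15276 - 630 = -15906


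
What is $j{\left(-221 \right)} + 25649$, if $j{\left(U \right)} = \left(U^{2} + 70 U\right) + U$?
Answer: $58799$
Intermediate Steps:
$j{\left(U \right)} = U^{2} + 71 U$
$j{\left(-221 \right)} + 25649 = - 221 \left(71 - 221\right) + 25649 = \left(-221\right) \left(-150\right) + 25649 = 33150 + 25649 = 58799$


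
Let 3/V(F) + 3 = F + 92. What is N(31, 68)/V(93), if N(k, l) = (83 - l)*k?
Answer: 28210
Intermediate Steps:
N(k, l) = k*(83 - l)
V(F) = 3/(89 + F) (V(F) = 3/(-3 + (F + 92)) = 3/(-3 + (92 + F)) = 3/(89 + F))
N(31, 68)/V(93) = (31*(83 - 1*68))/((3/(89 + 93))) = (31*(83 - 68))/((3/182)) = (31*15)/((3*(1/182))) = 465/(3/182) = 465*(182/3) = 28210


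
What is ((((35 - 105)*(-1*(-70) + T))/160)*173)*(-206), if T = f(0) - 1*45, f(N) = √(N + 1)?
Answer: 1621529/4 ≈ 4.0538e+5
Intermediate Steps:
f(N) = √(1 + N)
T = -44 (T = √(1 + 0) - 1*45 = √1 - 45 = 1 - 45 = -44)
((((35 - 105)*(-1*(-70) + T))/160)*173)*(-206) = ((((35 - 105)*(-1*(-70) - 44))/160)*173)*(-206) = ((-70*(70 - 44)*(1/160))*173)*(-206) = ((-70*26*(1/160))*173)*(-206) = (-1820*1/160*173)*(-206) = -91/8*173*(-206) = -15743/8*(-206) = 1621529/4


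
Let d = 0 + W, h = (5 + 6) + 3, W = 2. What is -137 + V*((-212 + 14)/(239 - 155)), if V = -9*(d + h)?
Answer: 1417/7 ≈ 202.43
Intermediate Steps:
h = 14 (h = 11 + 3 = 14)
d = 2 (d = 0 + 2 = 2)
V = -144 (V = -9*(2 + 14) = -9*16 = -144)
-137 + V*((-212 + 14)/(239 - 155)) = -137 - 144*(-212 + 14)/(239 - 155) = -137 - (-28512)/84 = -137 - 144*(-33/14) = -137 + 2376/7 = 1417/7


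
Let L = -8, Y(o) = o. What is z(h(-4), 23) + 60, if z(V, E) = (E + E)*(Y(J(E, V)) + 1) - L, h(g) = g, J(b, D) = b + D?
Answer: 988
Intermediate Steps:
J(b, D) = D + b
z(V, E) = 8 + 2*E*(1 + E + V) (z(V, E) = (E + E)*((V + E) + 1) - 1*(-8) = (2*E)*((E + V) + 1) + 8 = (2*E)*(1 + E + V) + 8 = 2*E*(1 + E + V) + 8 = 8 + 2*E*(1 + E + V))
z(h(-4), 23) + 60 = (8 + 2*23 + 2*23*(23 - 4)) + 60 = (8 + 46 + 2*23*19) + 60 = (8 + 46 + 874) + 60 = 928 + 60 = 988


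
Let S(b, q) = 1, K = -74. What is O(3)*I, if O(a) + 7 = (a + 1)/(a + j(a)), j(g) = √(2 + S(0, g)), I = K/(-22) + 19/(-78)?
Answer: -13385/858 - 2677*√3/1287 ≈ -19.203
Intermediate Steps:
I = 2677/858 (I = -74/(-22) + 19/(-78) = -74*(-1/22) + 19*(-1/78) = 37/11 - 19/78 = 2677/858 ≈ 3.1200)
j(g) = √3 (j(g) = √(2 + 1) = √3)
O(a) = -7 + (1 + a)/(a + √3) (O(a) = -7 + (a + 1)/(a + √3) = -7 + (1 + a)/(a + √3))
O(3)*I = ((1 - 7*√3 - 6*3)/(3 + √3))*(2677/858) = ((1 - 7*√3 - 18)/(3 + √3))*(2677/858) = ((-17 - 7*√3)/(3 + √3))*(2677/858) = 2677*(-17 - 7*√3)/(858*(3 + √3))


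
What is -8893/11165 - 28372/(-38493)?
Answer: -3649267/61396335 ≈ -0.059438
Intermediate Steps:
-8893/11165 - 28372/(-38493) = -8893*1/11165 - 28372*(-1/38493) = -8893/11165 + 28372/38493 = -3649267/61396335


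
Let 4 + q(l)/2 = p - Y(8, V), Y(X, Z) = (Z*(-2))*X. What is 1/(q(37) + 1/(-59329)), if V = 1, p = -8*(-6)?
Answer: 59329/7119479 ≈ 0.0083333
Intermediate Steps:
p = 48
Y(X, Z) = -2*X*Z (Y(X, Z) = (-2*Z)*X = -2*X*Z)
q(l) = 120 (q(l) = -8 + 2*(48 - (-2)*8) = -8 + 2*(48 - 1*(-16)) = -8 + 2*(48 + 16) = -8 + 2*64 = -8 + 128 = 120)
1/(q(37) + 1/(-59329)) = 1/(120 + 1/(-59329)) = 1/(120 - 1/59329) = 1/(7119479/59329) = 59329/7119479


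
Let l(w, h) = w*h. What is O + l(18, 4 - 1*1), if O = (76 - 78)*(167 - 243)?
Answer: 206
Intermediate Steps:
O = 152 (O = -2*(-76) = 152)
l(w, h) = h*w
O + l(18, 4 - 1*1) = 152 + (4 - 1*1)*18 = 152 + (4 - 1)*18 = 152 + 3*18 = 152 + 54 = 206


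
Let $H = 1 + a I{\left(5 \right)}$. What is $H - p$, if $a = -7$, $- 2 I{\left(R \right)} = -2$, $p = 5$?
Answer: $-11$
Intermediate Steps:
$I{\left(R \right)} = 1$ ($I{\left(R \right)} = \left(- \frac{1}{2}\right) \left(-2\right) = 1$)
$H = -6$ ($H = 1 - 7 = -6$)
$H - p = -6 - 5 = -11$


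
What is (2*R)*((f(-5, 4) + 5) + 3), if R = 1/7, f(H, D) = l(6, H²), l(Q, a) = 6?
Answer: 4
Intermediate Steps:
f(H, D) = 6
R = ⅐ ≈ 0.14286
(2*R)*((f(-5, 4) + 5) + 3) = (2*(⅐))*((6 + 5) + 3) = 2*(11 + 3)/7 = (2/7)*14 = 4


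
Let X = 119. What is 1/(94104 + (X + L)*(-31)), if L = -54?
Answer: 1/92089 ≈ 1.0859e-5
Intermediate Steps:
1/(94104 + (X + L)*(-31)) = 1/(94104 + (119 - 54)*(-31)) = 1/(94104 + 65*(-31)) = 1/(94104 - 2015) = 1/92089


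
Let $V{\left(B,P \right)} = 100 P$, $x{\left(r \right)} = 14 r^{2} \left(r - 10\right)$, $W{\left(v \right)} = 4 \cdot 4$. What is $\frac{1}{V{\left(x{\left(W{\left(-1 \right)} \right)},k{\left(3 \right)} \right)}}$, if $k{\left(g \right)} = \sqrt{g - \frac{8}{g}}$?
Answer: $\frac{\sqrt{3}}{100} \approx 0.017321$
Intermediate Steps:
$W{\left(v \right)} = 16$
$x{\left(r \right)} = 14 r^{2} \left(-10 + r\right)$
$\frac{1}{V{\left(x{\left(W{\left(-1 \right)} \right)},k{\left(3 \right)} \right)}} = \frac{1}{100 \sqrt{3 - \frac{8}{3}}} = \frac{1}{100 \sqrt{\frac{1}{3}}} = \frac{1}{100 \frac{\sqrt{3}}{3}} = \frac{1}{\frac{100}{3} \sqrt{3}} = \frac{\sqrt{3}}{100}$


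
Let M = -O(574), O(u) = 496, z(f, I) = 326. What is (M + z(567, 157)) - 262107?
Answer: -262277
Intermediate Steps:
M = -496 (M = -1*496 = -496)
(M + z(567, 157)) - 262107 = (-496 + 326) - 262107 = -170 - 262107 = -262277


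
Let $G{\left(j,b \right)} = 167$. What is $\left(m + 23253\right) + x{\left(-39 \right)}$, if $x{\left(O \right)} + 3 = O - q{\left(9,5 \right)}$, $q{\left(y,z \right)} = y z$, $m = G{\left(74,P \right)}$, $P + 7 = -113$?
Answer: $23333$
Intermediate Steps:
$P = -120$ ($P = -7 - 113 = -120$)
$m = 167$
$x{\left(O \right)} = -48 + O$ ($x{\left(O \right)} = -3 + \left(O - 9 \cdot 5\right) = -3 + \left(O - 45\right) = -3 + \left(-45 + O\right) = -48 + O$)
$\left(m + 23253\right) + x{\left(-39 \right)} = \left(167 + 23253\right) - 87 = 23420 - 87 = 23333$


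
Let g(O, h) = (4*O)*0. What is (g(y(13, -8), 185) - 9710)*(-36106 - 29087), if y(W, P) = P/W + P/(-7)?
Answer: 633024030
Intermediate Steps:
y(W, P) = -P/7 + P/W (y(W, P) = P/W + P*(-⅐) = P/W - P/7 = -P/7 + P/W)
g(O, h) = 0
(g(y(13, -8), 185) - 9710)*(-36106 - 29087) = (0 - 9710)*(-36106 - 29087) = -9710*(-65193) = 633024030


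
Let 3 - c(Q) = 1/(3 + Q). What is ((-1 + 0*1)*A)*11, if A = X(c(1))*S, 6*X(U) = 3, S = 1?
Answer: -11/2 ≈ -5.5000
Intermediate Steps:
c(Q) = 3 - 1/(3 + Q)
X(U) = 1/2 (X(U) = (1/6)*3 = 1/2)
A = 1/2 (A = (1/2)*1 = 1/2 ≈ 0.50000)
((-1 + 0*1)*A)*11 = ((-1 + 0*1)*(1/2))*11 = ((-1 + 0)*(1/2))*11 = -1*1/2*11 = -1/2*11 = -11/2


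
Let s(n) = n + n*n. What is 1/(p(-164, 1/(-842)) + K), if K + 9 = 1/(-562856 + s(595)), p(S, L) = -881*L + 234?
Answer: 87667356/19816882637 ≈ 0.0044239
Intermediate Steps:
s(n) = n + n²
p(S, L) = 234 - 881*L
K = -1874125/208236 (K = -9 + 1/(-562856 + 595*(1 + 595)) = -9 + 1/(-562856 + 595*596) = -9 + 1/(-562856 + 354620) = -9 + 1/(-208236) = -9 - 1/208236 = -1874125/208236 ≈ -9.0000)
1/(p(-164, 1/(-842)) + K) = 1/((234 - 881/(-842)) - 1874125/208236) = 1/((234 - 881*(-1/842)) - 1874125/208236) = 1/((234 + 881/842) - 1874125/208236) = 1/(197909/842 - 1874125/208236) = 1/(19816882637/87667356) = 87667356/19816882637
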